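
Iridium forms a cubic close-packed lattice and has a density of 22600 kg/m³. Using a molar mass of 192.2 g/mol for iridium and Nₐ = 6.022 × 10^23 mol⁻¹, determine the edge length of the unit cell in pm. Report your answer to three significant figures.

With Z = 4 atoms per FCC cell, a³ = Z·M/(N_A·ρ) = 4 × 192.2 / (6.022 × 10²³ × 22.60 g/cm³) = 5.649 × 10^-23 cm³.
a = (5.649 × 10^-23)^(1/3) = 3.837 × 10^-8 cm = 384 pm.

384 pm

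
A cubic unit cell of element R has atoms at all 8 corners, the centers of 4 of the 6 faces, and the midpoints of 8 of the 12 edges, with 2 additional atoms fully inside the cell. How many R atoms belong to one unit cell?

Corner atoms are shared by 8 cells (1/8 each), face atoms by 2 (1/2 each), edge atoms by 4 (1/4 each), interior atoms are unshared.
Net atoms = 8 × 1/8 + 4 × 1/2 + 8 × 1/4 + 2 = 1 + 2 + 2 + 2 = 7.

7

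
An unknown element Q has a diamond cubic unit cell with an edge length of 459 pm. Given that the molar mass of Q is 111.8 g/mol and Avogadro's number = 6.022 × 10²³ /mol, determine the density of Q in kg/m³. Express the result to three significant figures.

A diamond cubic unit cell contains Z = 8 atoms.
Cell volume: a³ = (459 pm)³ = (4.590 × 10^-8 cm)³ = 9.670 × 10^-23 cm³.
ρ = Z·M/(N_A·a³) = 8 × 111.8 / (6.022 × 10²³ × 9.670 × 10^-23) = 15.36 g/cm³ = 15400 kg/m³.

15400 kg/m³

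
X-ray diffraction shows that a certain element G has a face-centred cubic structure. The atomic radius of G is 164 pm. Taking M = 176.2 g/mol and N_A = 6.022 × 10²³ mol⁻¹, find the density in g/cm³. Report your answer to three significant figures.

11.7 g/cm³

In an FCC lattice, atoms touch along the face diagonal, so √2·a = 4r, giving a = 463.9 pm = 4.639 × 10^-8 cm.
With Z = 4, ρ = Z·M/(N_A·a³) = 4 × 176.2 / (6.022 × 10²³ × 9.981 × 10^-23) = 11.73 g/cm³.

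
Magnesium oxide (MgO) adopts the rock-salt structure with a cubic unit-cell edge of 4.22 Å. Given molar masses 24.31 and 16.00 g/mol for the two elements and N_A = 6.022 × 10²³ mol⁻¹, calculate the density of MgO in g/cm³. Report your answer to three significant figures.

3.56 g/cm³

The rock-salt structure contains Z = 4 formula units per cell; M(MgO) = 24.31 + 16.00 = 40.31 g/mol.
a³ = (4.220 × 10^-8 cm)³ = 7.515 × 10^-23 cm³.
ρ = 4 × 40.31 / (6.022 × 10²³ × 7.515 × 10^-23) = 3.563 g/cm³.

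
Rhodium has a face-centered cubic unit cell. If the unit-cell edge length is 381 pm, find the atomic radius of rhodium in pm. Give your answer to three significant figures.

In an FCC lattice, atoms touch along the face diagonal, so √2·a = 4r.
r = √2·a/4 = 1.4142 × 381 / 4 = 135 pm.

135 pm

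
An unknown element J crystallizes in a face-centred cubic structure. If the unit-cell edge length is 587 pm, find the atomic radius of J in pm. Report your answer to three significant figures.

In an FCC lattice, atoms touch along the face diagonal, so √2·a = 4r.
r = √2·a/4 = 1.4142 × 587 / 4 = 208 pm.

208 pm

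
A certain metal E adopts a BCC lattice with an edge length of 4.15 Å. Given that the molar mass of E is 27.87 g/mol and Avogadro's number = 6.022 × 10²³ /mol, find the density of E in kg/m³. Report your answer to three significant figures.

A BCC unit cell contains Z = 2 atoms.
Cell volume: a³ = (4.15 Å)³ = (4.150 × 10^-8 cm)³ = 7.147 × 10^-23 cm³.
ρ = Z·M/(N_A·a³) = 2 × 27.87 / (6.022 × 10²³ × 7.147 × 10^-23) = 1.295 g/cm³ = 1300 kg/m³.

1300 kg/m³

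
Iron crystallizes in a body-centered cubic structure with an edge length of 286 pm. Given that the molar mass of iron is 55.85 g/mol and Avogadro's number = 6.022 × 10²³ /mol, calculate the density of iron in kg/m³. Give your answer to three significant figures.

7930 kg/m³

A BCC unit cell contains Z = 2 atoms.
Cell volume: a³ = (286 pm)³ = (2.860 × 10^-8 cm)³ = 2.339 × 10^-23 cm³.
ρ = Z·M/(N_A·a³) = 2 × 55.85 / (6.022 × 10²³ × 2.339 × 10^-23) = 7.929 g/cm³ = 7930 kg/m³.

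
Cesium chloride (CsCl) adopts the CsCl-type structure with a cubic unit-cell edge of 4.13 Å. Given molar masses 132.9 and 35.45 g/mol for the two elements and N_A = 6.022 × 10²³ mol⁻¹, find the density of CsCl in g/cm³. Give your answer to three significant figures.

The CsCl-type structure contains Z = 1 formula unit per cell; M(CsCl) = 132.9 + 35.45 = 168.35 g/mol.
a³ = (4.130 × 10^-8 cm)³ = 7.044 × 10^-23 cm³.
ρ = 1 × 168.35 / (6.022 × 10²³ × 7.044 × 10^-23) = 3.968 g/cm³.

3.97 g/cm³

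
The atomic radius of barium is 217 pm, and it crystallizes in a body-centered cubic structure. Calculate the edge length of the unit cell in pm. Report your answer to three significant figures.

In a BCC lattice, atoms touch along the body diagonal, so √3·a = 4r.
a = 4r/√3 = 4 × 217 / 1.7321 = 501 pm.

501 pm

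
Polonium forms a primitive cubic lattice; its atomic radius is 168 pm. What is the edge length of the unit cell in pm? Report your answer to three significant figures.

In a simple cubic lattice, atoms touch along the cell edge, so a = 2r.
a = 2r = 2 × 168 = 336 pm.

336 pm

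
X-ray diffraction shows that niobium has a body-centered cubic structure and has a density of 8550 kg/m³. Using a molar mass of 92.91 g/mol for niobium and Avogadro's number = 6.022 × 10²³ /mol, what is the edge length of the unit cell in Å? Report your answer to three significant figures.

3.30 Å

With Z = 2 atoms per BCC cell, a³ = Z·M/(N_A·ρ) = 2 × 92.91 / (6.022 × 10²³ × 8.550 g/cm³) = 3.609 × 10^-23 cm³.
a = (3.609 × 10^-23)^(1/3) = 3.305 × 10^-8 cm = 3.30 Å.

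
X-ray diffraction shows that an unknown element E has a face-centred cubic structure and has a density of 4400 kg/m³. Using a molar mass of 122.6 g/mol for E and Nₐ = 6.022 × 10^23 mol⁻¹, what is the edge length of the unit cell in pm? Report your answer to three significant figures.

570 pm

With Z = 4 atoms per FCC cell, a³ = Z·M/(N_A·ρ) = 4 × 122.6 / (6.022 × 10²³ × 4.400 g/cm³) = 1.851 × 10^-22 cm³.
a = (1.851 × 10^-22)^(1/3) = 5.699 × 10^-8 cm = 570 pm.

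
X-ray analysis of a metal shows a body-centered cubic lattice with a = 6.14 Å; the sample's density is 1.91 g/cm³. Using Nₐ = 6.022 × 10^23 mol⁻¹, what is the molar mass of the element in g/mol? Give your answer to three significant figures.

A BCC cell has Z = 2 atoms; a = 6.140 × 10^-8 cm.
M = ρ·N_A·a³/Z = 1.91 × 6.022 × 10²³ × 2.315 × 10^-22 / 2 = 133 g/mol.

133 g/mol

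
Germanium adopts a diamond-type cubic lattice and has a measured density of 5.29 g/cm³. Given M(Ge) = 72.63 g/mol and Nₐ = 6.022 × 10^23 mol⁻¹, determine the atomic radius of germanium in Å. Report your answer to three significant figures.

1.23 Å

For a diamond cubic cell (Z = 8), a³ = Z·M/(N_A·ρ) = 8 × 72.63 / (6.022 × 10²³ × 5.290) = 1.824 × 10^-22 cm³, so a = 5.671 × 10^-8 cm = 5.671 Å.
Nearest neighbors lie along the body diagonal with √3·a = 8r, so r = 0.2165 × a = 1.23 Å.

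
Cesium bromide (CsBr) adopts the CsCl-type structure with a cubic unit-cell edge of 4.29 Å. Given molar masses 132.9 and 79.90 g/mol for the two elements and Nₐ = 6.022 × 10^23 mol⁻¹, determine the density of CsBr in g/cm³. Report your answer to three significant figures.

4.48 g/cm³

The CsCl-type structure contains Z = 1 formula unit per cell; M(CsBr) = 132.9 + 79.90 = 212.8 g/mol.
a³ = (4.290 × 10^-8 cm)³ = 7.895 × 10^-23 cm³.
ρ = 1 × 212.8 / (6.022 × 10²³ × 7.895 × 10^-23) = 4.476 g/cm³.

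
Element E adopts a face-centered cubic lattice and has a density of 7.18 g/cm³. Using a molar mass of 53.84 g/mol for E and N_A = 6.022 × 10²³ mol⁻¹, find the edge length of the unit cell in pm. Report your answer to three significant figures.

368 pm

With Z = 4 atoms per FCC cell, a³ = Z·M/(N_A·ρ) = 4 × 53.84 / (6.022 × 10²³ × 7.180 g/cm³) = 4.981 × 10^-23 cm³.
a = (4.981 × 10^-23)^(1/3) = 3.679 × 10^-8 cm = 368 pm.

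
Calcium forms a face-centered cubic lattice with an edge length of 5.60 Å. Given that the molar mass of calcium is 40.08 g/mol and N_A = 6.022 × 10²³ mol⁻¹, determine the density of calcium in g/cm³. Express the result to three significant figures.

1.52 g/cm³

An FCC unit cell contains Z = 4 atoms.
Cell volume: a³ = (5.60 Å)³ = (5.600 × 10^-8 cm)³ = 1.756 × 10^-22 cm³.
ρ = Z·M/(N_A·a³) = 4 × 40.08 / (6.022 × 10²³ × 1.756 × 10^-22) = 1.516 g/cm³.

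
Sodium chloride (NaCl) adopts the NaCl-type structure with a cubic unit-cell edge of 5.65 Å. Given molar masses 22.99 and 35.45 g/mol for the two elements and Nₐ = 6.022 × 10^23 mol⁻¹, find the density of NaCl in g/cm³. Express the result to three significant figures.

The NaCl-type structure contains Z = 4 formula units per cell; M(NaCl) = 22.99 + 35.45 = 58.44 g/mol.
a³ = (5.650 × 10^-8 cm)³ = 1.804 × 10^-22 cm³.
ρ = 4 × 58.44 / (6.022 × 10²³ × 1.804 × 10^-22) = 2.152 g/cm³.

2.15 g/cm³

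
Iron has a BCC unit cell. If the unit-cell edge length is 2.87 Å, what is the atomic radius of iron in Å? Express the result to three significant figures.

1.24 Å

In a BCC lattice, atoms touch along the body diagonal, so √3·a = 4r.
r = √3·a/4 = 1.7321 × 2.87 / 4 = 1.24 Å.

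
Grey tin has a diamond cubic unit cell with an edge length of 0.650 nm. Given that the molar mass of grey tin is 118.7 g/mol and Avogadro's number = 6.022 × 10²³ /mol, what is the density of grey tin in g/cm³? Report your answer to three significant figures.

5.74 g/cm³

A diamond cubic unit cell contains Z = 8 atoms.
Cell volume: a³ = (0.650 nm)³ = (6.500 × 10^-8 cm)³ = 2.746 × 10^-22 cm³.
ρ = Z·M/(N_A·a³) = 8 × 118.7 / (6.022 × 10²³ × 2.746 × 10^-22) = 5.742 g/cm³.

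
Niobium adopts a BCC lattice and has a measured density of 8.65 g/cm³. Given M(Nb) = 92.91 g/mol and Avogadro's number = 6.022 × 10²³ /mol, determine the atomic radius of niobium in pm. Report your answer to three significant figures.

143 pm

For a BCC cell (Z = 2), a³ = Z·M/(N_A·ρ) = 2 × 92.91 / (6.022 × 10²³ × 8.650) = 3.567 × 10^-23 cm³, so a = 3.292 × 10^-8 cm = 329.2 pm.
Atoms touch along the body diagonal, so √3·a = 4r, so r = 0.4330 × a = 143 pm.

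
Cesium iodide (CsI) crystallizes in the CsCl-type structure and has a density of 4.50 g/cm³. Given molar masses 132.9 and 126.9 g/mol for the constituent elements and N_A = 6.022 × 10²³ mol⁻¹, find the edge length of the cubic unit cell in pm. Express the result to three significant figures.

M(CsI) = 259.8 g/mol; Z = 1 formula unit per cell.
a³ = Z·M/(N_A·ρ) = 1 × 259.8 / (6.022 × 10²³ × 4.50) = 9.587 × 10^-23 cm³, so a = 4.577 × 10^-8 cm = 458 pm.

458 pm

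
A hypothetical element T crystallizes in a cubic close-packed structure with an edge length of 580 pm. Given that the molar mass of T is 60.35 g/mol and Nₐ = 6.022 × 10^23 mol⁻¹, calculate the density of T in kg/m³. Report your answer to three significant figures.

2050 kg/m³

An FCC unit cell contains Z = 4 atoms.
Cell volume: a³ = (580 pm)³ = (5.800 × 10^-8 cm)³ = 1.951 × 10^-22 cm³.
ρ = Z·M/(N_A·a³) = 4 × 60.35 / (6.022 × 10²³ × 1.951 × 10^-22) = 2.055 g/cm³ = 2050 kg/m³.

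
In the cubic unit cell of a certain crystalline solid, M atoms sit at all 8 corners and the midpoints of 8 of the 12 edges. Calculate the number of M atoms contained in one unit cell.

Corner atoms are shared by 8 cells (1/8 each), edge atoms by 4 (1/4 each).
Net atoms = 8 × 1/8 + 8 × 1/4 = 1 + 2 = 3.

3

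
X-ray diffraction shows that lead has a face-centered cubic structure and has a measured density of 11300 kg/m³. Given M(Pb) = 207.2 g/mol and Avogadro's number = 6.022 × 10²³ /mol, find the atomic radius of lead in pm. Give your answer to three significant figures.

175 pm

For an FCC cell (Z = 4), a³ = Z·M/(N_A·ρ) = 4 × 207.2 / (6.022 × 10²³ × 11.30) = 1.218 × 10^-22 cm³, so a = 4.957 × 10^-8 cm = 495.7 pm.
Atoms touch along the face diagonal, so √2·a = 4r, so r = 0.3536 × a = 175 pm.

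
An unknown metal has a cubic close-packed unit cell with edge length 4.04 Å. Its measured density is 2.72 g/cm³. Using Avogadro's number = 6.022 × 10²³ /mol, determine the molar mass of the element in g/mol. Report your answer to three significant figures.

An FCC cell has Z = 4 atoms; a = 4.040 × 10^-8 cm.
M = ρ·N_A·a³/Z = 2.72 × 6.022 × 10²³ × 6.594 × 10^-23 / 4 = 27.0 g/mol.

27.0 g/mol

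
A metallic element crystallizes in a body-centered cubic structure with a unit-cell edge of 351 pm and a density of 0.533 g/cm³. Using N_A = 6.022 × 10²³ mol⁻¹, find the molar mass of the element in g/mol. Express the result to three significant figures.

6.94 g/mol

A BCC cell has Z = 2 atoms; a = 3.510 × 10^-8 cm.
M = ρ·N_A·a³/Z = 0.533 × 6.022 × 10²³ × 4.324 × 10^-23 / 2 = 6.94 g/mol.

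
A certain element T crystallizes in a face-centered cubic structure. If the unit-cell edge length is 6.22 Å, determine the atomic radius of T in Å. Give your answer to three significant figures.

2.20 Å

In an FCC lattice, atoms touch along the face diagonal, so √2·a = 4r.
r = √2·a/4 = 1.4142 × 6.22 / 4 = 2.20 Å.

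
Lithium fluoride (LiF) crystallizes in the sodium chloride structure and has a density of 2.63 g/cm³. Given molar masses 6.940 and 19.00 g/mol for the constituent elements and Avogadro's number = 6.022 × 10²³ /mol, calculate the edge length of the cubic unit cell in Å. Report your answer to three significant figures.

4.03 Å

M(LiF) = 25.94 g/mol; Z = 4 formula units per cell.
a³ = Z·M/(N_A·ρ) = 4 × 25.94 / (6.022 × 10²³ × 2.63) = 6.551 × 10^-23 cm³, so a = 4.031 × 10^-8 cm = 4.03 Å.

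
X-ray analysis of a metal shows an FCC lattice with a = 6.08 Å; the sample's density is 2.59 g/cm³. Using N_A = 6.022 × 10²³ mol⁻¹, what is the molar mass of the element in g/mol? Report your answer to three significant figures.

An FCC cell has Z = 4 atoms; a = 6.080 × 10^-8 cm.
M = ρ·N_A·a³/Z = 2.59 × 6.022 × 10²³ × 2.248 × 10^-22 / 4 = 87.6 g/mol.

87.6 g/mol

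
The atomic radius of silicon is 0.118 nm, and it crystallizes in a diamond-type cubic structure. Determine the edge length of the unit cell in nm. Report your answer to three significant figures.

In a diamond cubic lattice, nearest neighbors lie along the body diagonal with √3·a = 8r.
a = 8r/√3 = 8 × 0.118 / 1.7321 = 0.545 nm.

0.545 nm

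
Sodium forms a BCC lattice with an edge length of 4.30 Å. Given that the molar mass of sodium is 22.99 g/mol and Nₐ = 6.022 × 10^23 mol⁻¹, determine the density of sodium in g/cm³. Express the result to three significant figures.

0.960 g/cm³

A BCC unit cell contains Z = 2 atoms.
Cell volume: a³ = (4.30 Å)³ = (4.300 × 10^-8 cm)³ = 7.951 × 10^-23 cm³.
ρ = Z·M/(N_A·a³) = 2 × 22.99 / (6.022 × 10²³ × 7.951 × 10^-23) = 0.9603 g/cm³.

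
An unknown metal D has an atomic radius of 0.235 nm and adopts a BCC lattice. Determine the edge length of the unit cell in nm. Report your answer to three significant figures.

0.543 nm

In a BCC lattice, atoms touch along the body diagonal, so √3·a = 4r.
a = 4r/√3 = 4 × 0.235 / 1.7321 = 0.543 nm.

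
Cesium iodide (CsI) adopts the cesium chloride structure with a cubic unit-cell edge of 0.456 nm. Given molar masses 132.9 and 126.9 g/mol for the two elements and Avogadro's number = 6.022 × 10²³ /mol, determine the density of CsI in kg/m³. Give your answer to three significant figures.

The cesium chloride structure contains Z = 1 formula unit per cell; M(CsI) = 132.9 + 126.9 = 259.8 g/mol.
a³ = (4.560 × 10^-8 cm)³ = 9.482 × 10^-23 cm³.
ρ = 1 × 259.8 / (6.022 × 10²³ × 9.482 × 10^-23) = 4.550 g/cm³ = 4550 kg/m³.

4550 kg/m³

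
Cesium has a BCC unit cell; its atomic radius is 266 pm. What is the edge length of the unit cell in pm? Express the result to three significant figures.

614 pm

In a BCC lattice, atoms touch along the body diagonal, so √3·a = 4r.
a = 4r/√3 = 4 × 266 / 1.7321 = 614 pm.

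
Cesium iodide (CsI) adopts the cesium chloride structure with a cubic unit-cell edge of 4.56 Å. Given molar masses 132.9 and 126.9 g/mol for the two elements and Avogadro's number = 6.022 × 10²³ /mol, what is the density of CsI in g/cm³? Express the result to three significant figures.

The cesium chloride structure contains Z = 1 formula unit per cell; M(CsI) = 132.9 + 126.9 = 259.8 g/mol.
a³ = (4.560 × 10^-8 cm)³ = 9.482 × 10^-23 cm³.
ρ = 1 × 259.8 / (6.022 × 10²³ × 9.482 × 10^-23) = 4.550 g/cm³.

4.55 g/cm³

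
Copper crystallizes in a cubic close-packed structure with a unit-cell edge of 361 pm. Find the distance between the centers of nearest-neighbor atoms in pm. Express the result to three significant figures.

In an FCC structure, atoms touch along the face diagonal, so √2·a = 4r; the nearest-neighbor distance equals 2r = 0.7071·a.
d = 0.7071 × 361 = 255 pm.

255 pm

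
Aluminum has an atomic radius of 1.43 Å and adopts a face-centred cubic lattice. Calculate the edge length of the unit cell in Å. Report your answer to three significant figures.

4.04 Å

In an FCC lattice, atoms touch along the face diagonal, so √2·a = 4r.
a = 4r/√2 = 4 × 1.43 / 1.4142 = 4.04 Å.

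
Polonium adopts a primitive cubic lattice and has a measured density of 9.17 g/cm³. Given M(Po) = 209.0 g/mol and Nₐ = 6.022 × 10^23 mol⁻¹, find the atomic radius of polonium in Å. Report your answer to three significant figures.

1.68 Å

For a simple cubic cell (Z = 1), a³ = Z·M/(N_A·ρ) = 1 × 209.0 / (6.022 × 10²³ × 9.170) = 3.785 × 10^-23 cm³, so a = 3.357 × 10^-8 cm = 3.357 Å.
Atoms touch along the cell edge, so a = 2r, so r = 0.5000 × a = 1.68 Å.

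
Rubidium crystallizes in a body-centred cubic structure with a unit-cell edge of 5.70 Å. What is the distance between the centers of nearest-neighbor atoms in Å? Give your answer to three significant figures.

In a BCC structure, atoms touch along the body diagonal, so √3·a = 4r; the nearest-neighbor distance equals 2r = 0.8660·a.
d = 0.8660 × 5.70 = 4.94 Å.

4.94 Å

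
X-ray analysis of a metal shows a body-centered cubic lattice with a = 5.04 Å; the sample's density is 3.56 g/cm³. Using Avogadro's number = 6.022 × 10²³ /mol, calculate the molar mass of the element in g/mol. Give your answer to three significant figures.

A BCC cell has Z = 2 atoms; a = 5.040 × 10^-8 cm.
M = ρ·N_A·a³/Z = 3.56 × 6.022 × 10²³ × 1.280 × 10^-22 / 2 = 137 g/mol.

137 g/mol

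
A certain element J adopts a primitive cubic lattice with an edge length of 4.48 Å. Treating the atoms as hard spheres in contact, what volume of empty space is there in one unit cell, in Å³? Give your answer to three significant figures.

42.8 Å³

In a simple cubic lattice atoms touch along the cell edge, so a = 2r, so r = 0.5000a = 2.240 Å.
V_cell = a³ = 89.92 Å³; V_atoms = 1 × (4/3)πr³ = 47.08 Å³.
Empty space = 89.92 − 47.08 = 42.8 Å³.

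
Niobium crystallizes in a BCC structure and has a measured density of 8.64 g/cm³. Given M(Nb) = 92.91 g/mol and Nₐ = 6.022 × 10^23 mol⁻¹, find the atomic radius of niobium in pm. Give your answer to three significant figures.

For a BCC cell (Z = 2), a³ = Z·M/(N_A·ρ) = 2 × 92.91 / (6.022 × 10²³ × 8.640) = 3.571 × 10^-23 cm³, so a = 3.293 × 10^-8 cm = 329.3 pm.
Atoms touch along the body diagonal, so √3·a = 4r, so r = 0.4330 × a = 143 pm.

143 pm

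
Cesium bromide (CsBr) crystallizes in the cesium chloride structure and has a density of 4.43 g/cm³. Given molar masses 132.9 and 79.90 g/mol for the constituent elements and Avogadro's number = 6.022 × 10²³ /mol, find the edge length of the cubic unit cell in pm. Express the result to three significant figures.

M(CsBr) = 212.8 g/mol; Z = 1 formula unit per cell.
a³ = Z·M/(N_A·ρ) = 1 × 212.8 / (6.022 × 10²³ × 4.43) = 7.977 × 10^-23 cm³, so a = 4.305 × 10^-8 cm = 430 pm.

430 pm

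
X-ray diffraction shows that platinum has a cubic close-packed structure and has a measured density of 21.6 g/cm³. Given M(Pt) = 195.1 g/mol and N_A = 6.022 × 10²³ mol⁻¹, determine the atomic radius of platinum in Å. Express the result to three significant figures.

For an FCC cell (Z = 4), a³ = Z·M/(N_A·ρ) = 4 × 195.1 / (6.022 × 10²³ × 21.60) = 6.000 × 10^-23 cm³, so a = 3.915 × 10^-8 cm = 3.915 Å.
Atoms touch along the face diagonal, so √2·a = 4r, so r = 0.3536 × a = 1.38 Å.

1.38 Å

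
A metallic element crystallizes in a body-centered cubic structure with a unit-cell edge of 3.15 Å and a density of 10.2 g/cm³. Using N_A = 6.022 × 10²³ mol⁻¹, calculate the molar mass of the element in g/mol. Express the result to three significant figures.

96.0 g/mol

A BCC cell has Z = 2 atoms; a = 3.150 × 10^-8 cm.
M = ρ·N_A·a³/Z = 10.2 × 6.022 × 10²³ × 3.126 × 10^-23 / 2 = 96.0 g/mol.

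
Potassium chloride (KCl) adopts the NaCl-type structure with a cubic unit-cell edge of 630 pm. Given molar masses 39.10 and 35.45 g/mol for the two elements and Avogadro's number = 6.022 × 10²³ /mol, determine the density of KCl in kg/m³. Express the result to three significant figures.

1980 kg/m³

The NaCl-type structure contains Z = 4 formula units per cell; M(KCl) = 39.10 + 35.45 = 74.55 g/mol.
a³ = (6.300 × 10^-8 cm)³ = 2.500 × 10^-22 cm³.
ρ = 4 × 74.55 / (6.022 × 10²³ × 2.500 × 10^-22) = 1.980 g/cm³ = 1980 kg/m³.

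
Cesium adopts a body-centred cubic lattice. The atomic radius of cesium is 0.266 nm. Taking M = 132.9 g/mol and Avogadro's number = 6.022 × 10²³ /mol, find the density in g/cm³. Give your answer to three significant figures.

In a BCC lattice, atoms touch along the body diagonal, so √3·a = 4r, giving a = 0.6143 nm = 6.143 × 10^-8 cm.
With Z = 2, ρ = Z·M/(N_A·a³) = 2 × 132.9 / (6.022 × 10²³ × 2.318 × 10^-22) = 1.904 g/cm³.

1.90 g/cm³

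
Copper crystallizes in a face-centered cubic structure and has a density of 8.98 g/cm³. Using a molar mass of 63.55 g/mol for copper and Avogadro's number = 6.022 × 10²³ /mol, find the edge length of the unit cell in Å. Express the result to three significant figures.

With Z = 4 atoms per FCC cell, a³ = Z·M/(N_A·ρ) = 4 × 63.55 / (6.022 × 10²³ × 8.980 g/cm³) = 4.701 × 10^-23 cm³.
a = (4.701 × 10^-23)^(1/3) = 3.609 × 10^-8 cm = 3.61 Å.

3.61 Å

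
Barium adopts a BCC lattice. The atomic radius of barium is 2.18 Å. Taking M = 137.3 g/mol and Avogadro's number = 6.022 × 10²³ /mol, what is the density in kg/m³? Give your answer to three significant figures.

In a BCC lattice, atoms touch along the body diagonal, so √3·a = 4r, giving a = 5.034 Å = 5.034 × 10^-8 cm.
With Z = 2, ρ = Z·M/(N_A·a³) = 2 × 137.3 / (6.022 × 10²³ × 1.276 × 10^-22) = 3.573 g/cm³ = 3570 kg/m³.

3570 kg/m³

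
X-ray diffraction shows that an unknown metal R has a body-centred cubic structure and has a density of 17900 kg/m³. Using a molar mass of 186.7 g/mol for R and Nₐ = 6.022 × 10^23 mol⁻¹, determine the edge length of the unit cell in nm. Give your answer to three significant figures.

0.326 nm

With Z = 2 atoms per BCC cell, a³ = Z·M/(N_A·ρ) = 2 × 186.7 / (6.022 × 10²³ × 17.90 g/cm³) = 3.464 × 10^-23 cm³.
a = (3.464 × 10^-23)^(1/3) = 3.260 × 10^-8 cm = 0.326 nm.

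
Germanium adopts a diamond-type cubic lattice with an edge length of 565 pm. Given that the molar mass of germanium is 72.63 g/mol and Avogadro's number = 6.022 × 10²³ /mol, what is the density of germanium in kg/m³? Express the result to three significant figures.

5350 kg/m³

A diamond cubic unit cell contains Z = 8 atoms.
Cell volume: a³ = (565 pm)³ = (5.650 × 10^-8 cm)³ = 1.804 × 10^-22 cm³.
ρ = Z·M/(N_A·a³) = 8 × 72.63 / (6.022 × 10²³ × 1.804 × 10^-22) = 5.350 g/cm³ = 5350 kg/m³.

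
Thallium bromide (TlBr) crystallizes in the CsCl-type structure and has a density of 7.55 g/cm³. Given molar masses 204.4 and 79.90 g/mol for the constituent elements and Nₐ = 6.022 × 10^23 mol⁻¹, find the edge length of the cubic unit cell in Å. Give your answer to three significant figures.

M(TlBr) = 284.3 g/mol; Z = 1 formula unit per cell.
a³ = Z·M/(N_A·ρ) = 1 × 284.3 / (6.022 × 10²³ × 7.55) = 6.253 × 10^-23 cm³, so a = 3.969 × 10^-8 cm = 3.97 Å.

3.97 Å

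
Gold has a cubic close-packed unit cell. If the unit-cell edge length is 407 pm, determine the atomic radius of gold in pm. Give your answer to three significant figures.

144 pm

In an FCC lattice, atoms touch along the face diagonal, so √2·a = 4r.
r = √2·a/4 = 1.4142 × 407 / 4 = 144 pm.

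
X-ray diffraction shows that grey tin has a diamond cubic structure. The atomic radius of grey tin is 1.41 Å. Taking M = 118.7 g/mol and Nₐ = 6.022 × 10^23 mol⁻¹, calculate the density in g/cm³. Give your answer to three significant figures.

In a diamond cubic lattice, nearest neighbors lie along the body diagonal with √3·a = 8r, giving a = 6.513 Å = 6.513 × 10^-8 cm.
With Z = 8, ρ = Z·M/(N_A·a³) = 8 × 118.7 / (6.022 × 10²³ × 2.762 × 10^-22) = 5.709 g/cm³.

5.71 g/cm³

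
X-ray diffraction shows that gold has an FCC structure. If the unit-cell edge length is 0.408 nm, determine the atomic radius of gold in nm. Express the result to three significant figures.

In an FCC lattice, atoms touch along the face diagonal, so √2·a = 4r.
r = √2·a/4 = 1.4142 × 0.408 / 4 = 0.144 nm.

0.144 nm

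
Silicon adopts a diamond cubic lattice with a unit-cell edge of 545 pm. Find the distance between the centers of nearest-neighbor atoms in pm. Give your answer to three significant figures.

236 pm

In a diamond cubic structure, nearest neighbors lie along the body diagonal with √3·a = 8r; the nearest-neighbor distance equals 2r = 0.4330·a.
d = 0.4330 × 545 = 236 pm.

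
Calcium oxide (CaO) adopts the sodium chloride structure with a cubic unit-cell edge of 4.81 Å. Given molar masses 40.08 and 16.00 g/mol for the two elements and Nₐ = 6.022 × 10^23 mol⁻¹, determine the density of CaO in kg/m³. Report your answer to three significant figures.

The sodium chloride structure contains Z = 4 formula units per cell; M(CaO) = 40.08 + 16.00 = 56.08 g/mol.
a³ = (4.810 × 10^-8 cm)³ = 1.113 × 10^-22 cm³.
ρ = 4 × 56.08 / (6.022 × 10²³ × 1.113 × 10^-22) = 3.347 g/cm³ = 3350 kg/m³.

3350 kg/m³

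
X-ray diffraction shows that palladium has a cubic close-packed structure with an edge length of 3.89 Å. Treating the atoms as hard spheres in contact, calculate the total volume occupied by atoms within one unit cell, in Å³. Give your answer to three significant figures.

43.6 Å³

In an FCC lattice atoms touch along the face diagonal, so √2·a = 4r, so r = 0.3536a = 1.375 Å.
V_atoms = Z × (4/3)πr³ = 4 × (4/3)π × (1.375)³ = 43.6 Å³.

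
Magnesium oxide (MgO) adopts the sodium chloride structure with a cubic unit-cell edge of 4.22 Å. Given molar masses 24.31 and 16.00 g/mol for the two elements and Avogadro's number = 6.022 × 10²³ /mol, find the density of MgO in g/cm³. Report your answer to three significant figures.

The sodium chloride structure contains Z = 4 formula units per cell; M(MgO) = 24.31 + 16.00 = 40.31 g/mol.
a³ = (4.220 × 10^-8 cm)³ = 7.515 × 10^-23 cm³.
ρ = 4 × 40.31 / (6.022 × 10²³ × 7.515 × 10^-23) = 3.563 g/cm³.

3.56 g/cm³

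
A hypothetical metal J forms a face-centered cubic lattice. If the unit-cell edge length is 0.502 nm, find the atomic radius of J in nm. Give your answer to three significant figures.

In an FCC lattice, atoms touch along the face diagonal, so √2·a = 4r.
r = √2·a/4 = 1.4142 × 0.502 / 4 = 0.177 nm.

0.177 nm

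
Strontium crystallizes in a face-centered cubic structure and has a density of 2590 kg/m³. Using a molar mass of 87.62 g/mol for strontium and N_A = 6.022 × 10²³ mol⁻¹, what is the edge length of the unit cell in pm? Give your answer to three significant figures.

With Z = 4 atoms per FCC cell, a³ = Z·M/(N_A·ρ) = 4 × 87.62 / (6.022 × 10²³ × 2.590 g/cm³) = 2.247 × 10^-22 cm³.
a = (2.247 × 10^-22)^(1/3) = 6.080 × 10^-8 cm = 608 pm.

608 pm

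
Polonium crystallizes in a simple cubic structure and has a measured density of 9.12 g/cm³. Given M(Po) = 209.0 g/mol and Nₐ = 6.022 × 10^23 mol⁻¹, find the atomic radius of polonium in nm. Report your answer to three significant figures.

For a simple cubic cell (Z = 1), a³ = Z·M/(N_A·ρ) = 1 × 209.0 / (6.022 × 10²³ × 9.120) = 3.805 × 10^-23 cm³, so a = 3.364 × 10^-8 cm = 0.3364 nm.
Atoms touch along the cell edge, so a = 2r, so r = 0.5000 × a = 0.168 nm.

0.168 nm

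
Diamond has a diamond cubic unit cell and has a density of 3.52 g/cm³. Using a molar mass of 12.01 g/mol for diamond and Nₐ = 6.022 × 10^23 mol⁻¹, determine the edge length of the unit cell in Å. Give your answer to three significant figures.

With Z = 8 atoms per diamond cubic cell, a³ = Z·M/(N_A·ρ) = 8 × 12.01 / (6.022 × 10²³ × 3.520 g/cm³) = 4.533 × 10^-23 cm³.
a = (4.533 × 10^-23)^(1/3) = 3.565 × 10^-8 cm = 3.57 Å.

3.57 Å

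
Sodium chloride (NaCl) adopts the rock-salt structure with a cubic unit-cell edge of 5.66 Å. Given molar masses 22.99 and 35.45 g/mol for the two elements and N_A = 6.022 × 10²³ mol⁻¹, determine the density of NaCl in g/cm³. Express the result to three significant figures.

2.14 g/cm³

The rock-salt structure contains Z = 4 formula units per cell; M(NaCl) = 22.99 + 35.45 = 58.44 g/mol.
a³ = (5.660 × 10^-8 cm)³ = 1.813 × 10^-22 cm³.
ρ = 4 × 58.44 / (6.022 × 10²³ × 1.813 × 10^-22) = 2.141 g/cm³.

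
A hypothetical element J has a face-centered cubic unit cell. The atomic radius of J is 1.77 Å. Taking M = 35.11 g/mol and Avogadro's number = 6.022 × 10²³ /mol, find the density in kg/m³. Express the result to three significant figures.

1860 kg/m³

In an FCC lattice, atoms touch along the face diagonal, so √2·a = 4r, giving a = 5.006 Å = 5.006 × 10^-8 cm.
With Z = 4, ρ = Z·M/(N_A·a³) = 4 × 35.11 / (6.022 × 10²³ × 1.255 × 10^-22) = 1.859 g/cm³ = 1860 kg/m³.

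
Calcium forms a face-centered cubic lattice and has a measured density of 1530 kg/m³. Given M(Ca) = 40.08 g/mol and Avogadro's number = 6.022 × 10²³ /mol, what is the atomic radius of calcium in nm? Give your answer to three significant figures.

0.197 nm

For an FCC cell (Z = 4), a³ = Z·M/(N_A·ρ) = 4 × 40.08 / (6.022 × 10²³ × 1.530) = 1.740 × 10^-22 cm³, so a = 5.583 × 10^-8 cm = 0.5583 nm.
Atoms touch along the face diagonal, so √2·a = 4r, so r = 0.3536 × a = 0.197 nm.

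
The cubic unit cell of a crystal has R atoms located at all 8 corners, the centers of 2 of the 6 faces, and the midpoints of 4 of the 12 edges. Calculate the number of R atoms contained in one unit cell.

3

Corner atoms are shared by 8 cells (1/8 each), face atoms by 2 (1/2 each), edge atoms by 4 (1/4 each).
Net atoms = 8 × 1/8 + 2 × 1/2 + 4 × 1/4 = 1 + 1 + 1 = 3.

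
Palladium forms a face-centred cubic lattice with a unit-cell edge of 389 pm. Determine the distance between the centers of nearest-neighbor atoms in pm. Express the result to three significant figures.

275 pm

In an FCC structure, atoms touch along the face diagonal, so √2·a = 4r; the nearest-neighbor distance equals 2r = 0.7071·a.
d = 0.7071 × 389 = 275 pm.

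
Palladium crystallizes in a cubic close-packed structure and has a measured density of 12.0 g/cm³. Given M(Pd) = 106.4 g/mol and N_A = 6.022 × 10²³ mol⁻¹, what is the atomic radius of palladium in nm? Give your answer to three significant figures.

For an FCC cell (Z = 4), a³ = Z·M/(N_A·ρ) = 4 × 106.4 / (6.022 × 10²³ × 12.00) = 5.890 × 10^-23 cm³, so a = 3.891 × 10^-8 cm = 0.3891 nm.
Atoms touch along the face diagonal, so √2·a = 4r, so r = 0.3536 × a = 0.138 nm.

0.138 nm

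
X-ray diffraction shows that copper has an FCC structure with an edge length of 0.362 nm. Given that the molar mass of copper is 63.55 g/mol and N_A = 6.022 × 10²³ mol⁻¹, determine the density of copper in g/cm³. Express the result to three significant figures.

An FCC unit cell contains Z = 4 atoms.
Cell volume: a³ = (0.362 nm)³ = (3.620 × 10^-8 cm)³ = 4.744 × 10^-23 cm³.
ρ = Z·M/(N_A·a³) = 4 × 63.55 / (6.022 × 10²³ × 4.744 × 10^-23) = 8.898 g/cm³.

8.90 g/cm³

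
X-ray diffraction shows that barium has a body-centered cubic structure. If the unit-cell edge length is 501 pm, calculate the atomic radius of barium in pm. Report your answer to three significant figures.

217 pm

In a BCC lattice, atoms touch along the body diagonal, so √3·a = 4r.
r = √3·a/4 = 1.7321 × 501 / 4 = 217 pm.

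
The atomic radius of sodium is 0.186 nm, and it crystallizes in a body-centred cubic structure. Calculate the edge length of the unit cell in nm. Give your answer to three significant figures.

In a BCC lattice, atoms touch along the body diagonal, so √3·a = 4r.
a = 4r/√3 = 4 × 0.186 / 1.7321 = 0.430 nm.

0.430 nm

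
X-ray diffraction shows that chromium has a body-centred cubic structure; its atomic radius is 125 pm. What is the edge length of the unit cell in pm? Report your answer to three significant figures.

289 pm

In a BCC lattice, atoms touch along the body diagonal, so √3·a = 4r.
a = 4r/√3 = 4 × 125 / 1.7321 = 289 pm.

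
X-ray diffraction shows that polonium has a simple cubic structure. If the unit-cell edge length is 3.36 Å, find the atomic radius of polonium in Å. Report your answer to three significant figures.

1.68 Å

In a simple cubic lattice, atoms touch along the cell edge, so a = 2r.
r = a/2 = 3.36/2 = 1.68 Å.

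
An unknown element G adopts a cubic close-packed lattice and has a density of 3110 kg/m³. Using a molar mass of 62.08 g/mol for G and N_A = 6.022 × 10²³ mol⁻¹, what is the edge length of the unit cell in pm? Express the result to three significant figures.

With Z = 4 atoms per FCC cell, a³ = Z·M/(N_A·ρ) = 4 × 62.08 / (6.022 × 10²³ × 3.110 g/cm³) = 1.326 × 10^-22 cm³.
a = (1.326 × 10^-22)^(1/3) = 5.099 × 10^-8 cm = 510 pm.

510 pm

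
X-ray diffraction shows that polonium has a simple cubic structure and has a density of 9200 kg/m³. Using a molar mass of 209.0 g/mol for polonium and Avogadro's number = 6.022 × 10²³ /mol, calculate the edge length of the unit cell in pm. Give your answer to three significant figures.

335 pm

With Z = 1 atom per simple cubic cell, a³ = Z·M/(N_A·ρ) = 1 × 209.0 / (6.022 × 10²³ × 9.200 g/cm³) = 3.772 × 10^-23 cm³.
a = (3.772 × 10^-23)^(1/3) = 3.354 × 10^-8 cm = 335 pm.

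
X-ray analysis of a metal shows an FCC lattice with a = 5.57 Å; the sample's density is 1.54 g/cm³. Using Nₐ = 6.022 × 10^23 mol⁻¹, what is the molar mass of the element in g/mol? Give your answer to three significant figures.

40.1 g/mol

An FCC cell has Z = 4 atoms; a = 5.570 × 10^-8 cm.
M = ρ·N_A·a³/Z = 1.54 × 6.022 × 10²³ × 1.728 × 10^-22 / 4 = 40.1 g/mol.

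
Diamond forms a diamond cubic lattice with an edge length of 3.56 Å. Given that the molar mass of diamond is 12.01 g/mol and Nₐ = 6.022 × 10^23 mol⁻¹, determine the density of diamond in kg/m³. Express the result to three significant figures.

3540 kg/m³

A diamond cubic unit cell contains Z = 8 atoms.
Cell volume: a³ = (3.56 Å)³ = (3.560 × 10^-8 cm)³ = 4.512 × 10^-23 cm³.
ρ = Z·M/(N_A·a³) = 8 × 12.01 / (6.022 × 10²³ × 4.512 × 10^-23) = 3.536 g/cm³ = 3540 kg/m³.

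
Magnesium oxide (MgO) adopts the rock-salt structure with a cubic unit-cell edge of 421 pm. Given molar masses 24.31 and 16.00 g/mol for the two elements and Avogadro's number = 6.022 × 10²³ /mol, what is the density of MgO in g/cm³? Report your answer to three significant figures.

3.59 g/cm³

The rock-salt structure contains Z = 4 formula units per cell; M(MgO) = 24.31 + 16.00 = 40.31 g/mol.
a³ = (4.210 × 10^-8 cm)³ = 7.462 × 10^-23 cm³.
ρ = 4 × 40.31 / (6.022 × 10²³ × 7.462 × 10^-23) = 3.588 g/cm³.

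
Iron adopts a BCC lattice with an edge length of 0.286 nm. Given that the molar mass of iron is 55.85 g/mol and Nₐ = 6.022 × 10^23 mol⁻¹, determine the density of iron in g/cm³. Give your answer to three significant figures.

7.93 g/cm³

A BCC unit cell contains Z = 2 atoms.
Cell volume: a³ = (0.286 nm)³ = (2.860 × 10^-8 cm)³ = 2.339 × 10^-23 cm³.
ρ = Z·M/(N_A·a³) = 2 × 55.85 / (6.022 × 10²³ × 2.339 × 10^-23) = 7.929 g/cm³.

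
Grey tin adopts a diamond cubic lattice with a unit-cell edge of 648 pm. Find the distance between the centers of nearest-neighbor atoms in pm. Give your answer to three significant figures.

In a diamond cubic structure, nearest neighbors lie along the body diagonal with √3·a = 8r; the nearest-neighbor distance equals 2r = 0.4330·a.
d = 0.4330 × 648 = 281 pm.

281 pm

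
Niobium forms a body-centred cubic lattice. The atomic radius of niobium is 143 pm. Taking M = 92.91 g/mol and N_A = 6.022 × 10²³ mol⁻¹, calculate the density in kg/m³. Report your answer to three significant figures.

8570 kg/m³

In a BCC lattice, atoms touch along the body diagonal, so √3·a = 4r, giving a = 330.2 pm = 3.302 × 10^-8 cm.
With Z = 2, ρ = Z·M/(N_A·a³) = 2 × 92.91 / (6.022 × 10²³ × 3.602 × 10^-23) = 8.567 g/cm³ = 8570 kg/m³.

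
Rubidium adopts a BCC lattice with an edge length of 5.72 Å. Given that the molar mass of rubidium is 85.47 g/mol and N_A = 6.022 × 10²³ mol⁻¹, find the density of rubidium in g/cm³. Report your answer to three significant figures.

A BCC unit cell contains Z = 2 atoms.
Cell volume: a³ = (5.72 Å)³ = (5.720 × 10^-8 cm)³ = 1.871 × 10^-22 cm³.
ρ = Z·M/(N_A·a³) = 2 × 85.47 / (6.022 × 10²³ × 1.871 × 10^-22) = 1.517 g/cm³.

1.52 g/cm³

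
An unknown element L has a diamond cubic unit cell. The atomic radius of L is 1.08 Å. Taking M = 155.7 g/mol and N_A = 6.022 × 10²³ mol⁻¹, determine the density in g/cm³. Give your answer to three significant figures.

In a diamond cubic lattice, nearest neighbors lie along the body diagonal with √3·a = 8r, giving a = 4.988 Å = 4.988 × 10^-8 cm.
With Z = 8, ρ = Z·M/(N_A·a³) = 8 × 155.7 / (6.022 × 10²³ × 1.241 × 10^-22) = 16.66 g/cm³.

16.7 g/cm³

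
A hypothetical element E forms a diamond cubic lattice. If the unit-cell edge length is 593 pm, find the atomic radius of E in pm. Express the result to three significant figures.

128 pm

In a diamond cubic lattice, nearest neighbors lie along the body diagonal with √3·a = 8r.
r = √3·a/8 = 1.7321 × 593 / 8 = 128 pm.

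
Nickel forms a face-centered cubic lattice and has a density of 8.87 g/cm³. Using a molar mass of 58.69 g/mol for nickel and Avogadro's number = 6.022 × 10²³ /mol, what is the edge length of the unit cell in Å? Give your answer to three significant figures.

With Z = 4 atoms per FCC cell, a³ = Z·M/(N_A·ρ) = 4 × 58.69 / (6.022 × 10²³ × 8.870 g/cm³) = 4.395 × 10^-23 cm³.
a = (4.395 × 10^-23)^(1/3) = 3.529 × 10^-8 cm = 3.53 Å.

3.53 Å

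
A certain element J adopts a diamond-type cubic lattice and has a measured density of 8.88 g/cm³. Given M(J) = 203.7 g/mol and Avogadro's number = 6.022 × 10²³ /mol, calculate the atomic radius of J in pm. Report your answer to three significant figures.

For a diamond cubic cell (Z = 8), a³ = Z·M/(N_A·ρ) = 8 × 203.7 / (6.022 × 10²³ × 8.880) = 3.047 × 10^-22 cm³, so a = 6.729 × 10^-8 cm = 672.9 pm.
Nearest neighbors lie along the body diagonal with √3·a = 8r, so r = 0.2165 × a = 146 pm.

146 pm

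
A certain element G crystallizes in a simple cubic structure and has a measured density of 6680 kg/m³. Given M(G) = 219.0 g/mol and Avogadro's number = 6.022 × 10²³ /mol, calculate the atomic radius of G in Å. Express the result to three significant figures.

For a simple cubic cell (Z = 1), a³ = Z·M/(N_A·ρ) = 1 × 219.0 / (6.022 × 10²³ × 6.680) = 5.444 × 10^-23 cm³, so a = 3.790 × 10^-8 cm = 3.790 Å.
Atoms touch along the cell edge, so a = 2r, so r = 0.5000 × a = 1.90 Å.

1.90 Å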